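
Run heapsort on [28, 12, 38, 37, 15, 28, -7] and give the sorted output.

Build heap: [38, 37, 28, 12, 15, 28, -7]
Extract 38: [37, 15, 28, 12, -7, 28, 38]
Extract 37: [28, 15, 28, 12, -7, 37, 38]
Extract 28: [28, 15, -7, 12, 28, 37, 38]
Extract 28: [15, 12, -7, 28, 28, 37, 38]
Extract 15: [12, -7, 15, 28, 28, 37, 38]
Extract 12: [-7, 12, 15, 28, 28, 37, 38]


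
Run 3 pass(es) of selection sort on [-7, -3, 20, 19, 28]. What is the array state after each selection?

Pass 1: Select minimum -7 at index 0, swap -> [-7, -3, 20, 19, 28]
Pass 2: Select minimum -3 at index 1, swap -> [-7, -3, 20, 19, 28]
Pass 3: Select minimum 19 at index 3, swap -> [-7, -3, 19, 20, 28]


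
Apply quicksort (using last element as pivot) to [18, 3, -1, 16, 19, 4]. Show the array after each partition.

Partition 1: pivot=4 at index 2 -> [3, -1, 4, 16, 19, 18]
Partition 2: pivot=-1 at index 0 -> [-1, 3, 4, 16, 19, 18]
Partition 3: pivot=18 at index 4 -> [-1, 3, 4, 16, 18, 19]


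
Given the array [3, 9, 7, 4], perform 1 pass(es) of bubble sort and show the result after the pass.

After pass 1: [3, 7, 4, 9] (2 swaps)
Total swaps: 2


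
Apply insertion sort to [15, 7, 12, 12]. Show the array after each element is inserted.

First element 15 is already 'sorted'
Insert 7: shifted 1 elements -> [7, 15, 12, 12]
Insert 12: shifted 1 elements -> [7, 12, 15, 12]
Insert 12: shifted 1 elements -> [7, 12, 12, 15]


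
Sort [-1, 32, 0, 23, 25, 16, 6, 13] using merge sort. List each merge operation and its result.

Divide and conquer:
  Merge [-1] + [32] -> [-1, 32]
  Merge [0] + [23] -> [0, 23]
  Merge [-1, 32] + [0, 23] -> [-1, 0, 23, 32]
  Merge [25] + [16] -> [16, 25]
  Merge [6] + [13] -> [6, 13]
  Merge [16, 25] + [6, 13] -> [6, 13, 16, 25]
  Merge [-1, 0, 23, 32] + [6, 13, 16, 25] -> [-1, 0, 6, 13, 16, 23, 25, 32]


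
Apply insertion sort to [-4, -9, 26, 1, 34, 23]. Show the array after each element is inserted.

First element -4 is already 'sorted'
Insert -9: shifted 1 elements -> [-9, -4, 26, 1, 34, 23]
Insert 26: shifted 0 elements -> [-9, -4, 26, 1, 34, 23]
Insert 1: shifted 1 elements -> [-9, -4, 1, 26, 34, 23]
Insert 34: shifted 0 elements -> [-9, -4, 1, 26, 34, 23]
Insert 23: shifted 2 elements -> [-9, -4, 1, 23, 26, 34]


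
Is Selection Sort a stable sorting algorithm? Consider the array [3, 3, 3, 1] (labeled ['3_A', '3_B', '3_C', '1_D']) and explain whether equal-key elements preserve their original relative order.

Trace Selection Sort on the labeled array (the key is the number; the letter only tracks identity):
  Pass 1: minimum of unsorted part is 1_D at index 3; swap it with 3_A at index 0 -> [1_D, 3_B, 3_C, 3_A]
  Pass 2: minimum 3_B is already at index 1; no swap -> [1_D, 3_B, 3_C, 3_A]
  Pass 3: minimum 3_C is already at index 2; no swap -> [1_D, 3_B, 3_C, 3_A]
Final order: [1_D, 3_B, 3_C, 3_A]
Equal keys:
  value 3: originally 3_A, 3_B, 3_C; after sorting 3_B, 3_C, 3_A -> order changed
Equal keys were reordered, so Selection Sort is not stable: the long-range swap that moves the minimum into place can carry an element past an equal key. (One such input is enough; an unstable sort may happen to preserve order on other inputs, but it gives no guarantee.)
Answer: Not stable


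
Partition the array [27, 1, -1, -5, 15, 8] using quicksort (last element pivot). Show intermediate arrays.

Partition 1: pivot=8 at index 3 -> [1, -1, -5, 8, 15, 27]
Partition 2: pivot=-5 at index 0 -> [-5, -1, 1, 8, 15, 27]
Partition 3: pivot=1 at index 2 -> [-5, -1, 1, 8, 15, 27]
Partition 4: pivot=27 at index 5 -> [-5, -1, 1, 8, 15, 27]


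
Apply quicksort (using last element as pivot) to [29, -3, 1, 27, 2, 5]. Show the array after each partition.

Partition 1: pivot=5 at index 3 -> [-3, 1, 2, 5, 29, 27]
Partition 2: pivot=2 at index 2 -> [-3, 1, 2, 5, 29, 27]
Partition 3: pivot=1 at index 1 -> [-3, 1, 2, 5, 29, 27]
Partition 4: pivot=27 at index 4 -> [-3, 1, 2, 5, 27, 29]


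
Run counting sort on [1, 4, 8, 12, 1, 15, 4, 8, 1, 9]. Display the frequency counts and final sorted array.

Count array: [0, 3, 0, 0, 2, 0, 0, 0, 2, 1, 0, 0, 1, 0, 0, 1]
(count[i] = number of elements equal to i)
Cumulative count: [0, 3, 3, 3, 5, 5, 5, 5, 7, 8, 8, 8, 9, 9, 9, 10]
Sorted: [1, 1, 1, 4, 4, 8, 8, 9, 12, 15]


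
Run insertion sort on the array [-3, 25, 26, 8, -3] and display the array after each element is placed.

First element -3 is already 'sorted'
Insert 25: shifted 0 elements -> [-3, 25, 26, 8, -3]
Insert 26: shifted 0 elements -> [-3, 25, 26, 8, -3]
Insert 8: shifted 2 elements -> [-3, 8, 25, 26, -3]
Insert -3: shifted 3 elements -> [-3, -3, 8, 25, 26]


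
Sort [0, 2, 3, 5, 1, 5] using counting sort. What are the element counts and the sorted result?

Count array: [1, 1, 1, 1, 0, 2]
(count[i] = number of elements equal to i)
Cumulative count: [1, 2, 3, 4, 4, 6]
Sorted: [0, 1, 2, 3, 5, 5]


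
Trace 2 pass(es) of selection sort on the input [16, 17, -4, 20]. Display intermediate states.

Pass 1: Select minimum -4 at index 2, swap -> [-4, 17, 16, 20]
Pass 2: Select minimum 16 at index 2, swap -> [-4, 16, 17, 20]


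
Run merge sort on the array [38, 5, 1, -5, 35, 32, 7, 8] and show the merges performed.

Divide and conquer:
  Merge [38] + [5] -> [5, 38]
  Merge [1] + [-5] -> [-5, 1]
  Merge [5, 38] + [-5, 1] -> [-5, 1, 5, 38]
  Merge [35] + [32] -> [32, 35]
  Merge [7] + [8] -> [7, 8]
  Merge [32, 35] + [7, 8] -> [7, 8, 32, 35]
  Merge [-5, 1, 5, 38] + [7, 8, 32, 35] -> [-5, 1, 5, 7, 8, 32, 35, 38]


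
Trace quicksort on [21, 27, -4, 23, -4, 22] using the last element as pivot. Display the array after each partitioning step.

Partition 1: pivot=22 at index 3 -> [21, -4, -4, 22, 27, 23]
Partition 2: pivot=-4 at index 1 -> [-4, -4, 21, 22, 27, 23]
Partition 3: pivot=23 at index 4 -> [-4, -4, 21, 22, 23, 27]


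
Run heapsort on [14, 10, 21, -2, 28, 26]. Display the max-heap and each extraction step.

Build heap: [28, 14, 26, -2, 10, 21]
Extract 28: [26, 14, 21, -2, 10, 28]
Extract 26: [21, 14, 10, -2, 26, 28]
Extract 21: [14, -2, 10, 21, 26, 28]
Extract 14: [10, -2, 14, 21, 26, 28]
Extract 10: [-2, 10, 14, 21, 26, 28]


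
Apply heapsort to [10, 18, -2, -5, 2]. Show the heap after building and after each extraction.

Build heap: [18, 10, -2, -5, 2]
Extract 18: [10, 2, -2, -5, 18]
Extract 10: [2, -5, -2, 10, 18]
Extract 2: [-2, -5, 2, 10, 18]
Extract -2: [-5, -2, 2, 10, 18]


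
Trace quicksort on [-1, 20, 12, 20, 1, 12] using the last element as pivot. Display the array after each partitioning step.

Partition 1: pivot=12 at index 3 -> [-1, 12, 1, 12, 20, 20]
Partition 2: pivot=1 at index 1 -> [-1, 1, 12, 12, 20, 20]
Partition 3: pivot=20 at index 5 -> [-1, 1, 12, 12, 20, 20]


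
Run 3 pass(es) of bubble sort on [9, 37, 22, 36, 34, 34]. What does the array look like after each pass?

After pass 1: [9, 22, 36, 34, 34, 37] (4 swaps)
After pass 2: [9, 22, 34, 34, 36, 37] (2 swaps)
After pass 3: [9, 22, 34, 34, 36, 37] (0 swaps)
Total swaps: 6


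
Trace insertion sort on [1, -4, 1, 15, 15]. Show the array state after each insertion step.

First element 1 is already 'sorted'
Insert -4: shifted 1 elements -> [-4, 1, 1, 15, 15]
Insert 1: shifted 0 elements -> [-4, 1, 1, 15, 15]
Insert 15: shifted 0 elements -> [-4, 1, 1, 15, 15]
Insert 15: shifted 0 elements -> [-4, 1, 1, 15, 15]


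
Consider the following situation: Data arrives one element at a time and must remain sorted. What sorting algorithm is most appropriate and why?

Best choice: Insertion sort
Reason: Insertion sort naturally handles online/streaming input by inserting each new element into sorted position


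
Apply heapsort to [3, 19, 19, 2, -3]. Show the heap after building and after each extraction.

Build heap: [19, 3, 19, 2, -3]
Extract 19: [19, 3, -3, 2, 19]
Extract 19: [3, 2, -3, 19, 19]
Extract 3: [2, -3, 3, 19, 19]
Extract 2: [-3, 2, 3, 19, 19]


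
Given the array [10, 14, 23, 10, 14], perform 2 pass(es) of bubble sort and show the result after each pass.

After pass 1: [10, 14, 10, 14, 23] (2 swaps)
After pass 2: [10, 10, 14, 14, 23] (1 swaps)
Total swaps: 3


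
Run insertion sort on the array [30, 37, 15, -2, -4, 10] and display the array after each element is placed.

First element 30 is already 'sorted'
Insert 37: shifted 0 elements -> [30, 37, 15, -2, -4, 10]
Insert 15: shifted 2 elements -> [15, 30, 37, -2, -4, 10]
Insert -2: shifted 3 elements -> [-2, 15, 30, 37, -4, 10]
Insert -4: shifted 4 elements -> [-4, -2, 15, 30, 37, 10]
Insert 10: shifted 3 elements -> [-4, -2, 10, 15, 30, 37]


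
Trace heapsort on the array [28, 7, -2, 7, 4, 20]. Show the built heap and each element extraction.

Build heap: [28, 7, 20, 7, 4, -2]
Extract 28: [20, 7, -2, 7, 4, 28]
Extract 20: [7, 7, -2, 4, 20, 28]
Extract 7: [7, 4, -2, 7, 20, 28]
Extract 7: [4, -2, 7, 7, 20, 28]
Extract 4: [-2, 4, 7, 7, 20, 28]


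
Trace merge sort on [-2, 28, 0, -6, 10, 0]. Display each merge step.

Divide and conquer:
  Merge [28] + [0] -> [0, 28]
  Merge [-2] + [0, 28] -> [-2, 0, 28]
  Merge [10] + [0] -> [0, 10]
  Merge [-6] + [0, 10] -> [-6, 0, 10]
  Merge [-2, 0, 28] + [-6, 0, 10] -> [-6, -2, 0, 0, 10, 28]


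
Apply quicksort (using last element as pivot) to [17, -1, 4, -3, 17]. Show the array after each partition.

Partition 1: pivot=17 at index 4 -> [17, -1, 4, -3, 17]
Partition 2: pivot=-3 at index 0 -> [-3, -1, 4, 17, 17]
Partition 3: pivot=17 at index 3 -> [-3, -1, 4, 17, 17]
Partition 4: pivot=4 at index 2 -> [-3, -1, 4, 17, 17]


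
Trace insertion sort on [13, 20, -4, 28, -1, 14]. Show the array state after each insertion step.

First element 13 is already 'sorted'
Insert 20: shifted 0 elements -> [13, 20, -4, 28, -1, 14]
Insert -4: shifted 2 elements -> [-4, 13, 20, 28, -1, 14]
Insert 28: shifted 0 elements -> [-4, 13, 20, 28, -1, 14]
Insert -1: shifted 3 elements -> [-4, -1, 13, 20, 28, 14]
Insert 14: shifted 2 elements -> [-4, -1, 13, 14, 20, 28]


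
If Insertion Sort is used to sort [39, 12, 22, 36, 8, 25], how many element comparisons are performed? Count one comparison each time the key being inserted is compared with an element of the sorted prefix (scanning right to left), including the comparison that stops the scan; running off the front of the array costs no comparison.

Insert 12: 39 > 12 (shift), reached front = 1 comparison(s) -> [12, 39, 22, 36, 8, 25]
Insert 22: 39 > 22 (shift), 12 <= 22 (stop) = 2 comparison(s) -> [12, 22, 39, 36, 8, 25]
Insert 36: 39 > 36 (shift), 22 <= 36 (stop) = 2 comparison(s) -> [12, 22, 36, 39, 8, 25]
Insert 8: 39 > 8 (shift), 36 > 8 (shift), 22 > 8 (shift), 12 > 8 (shift), reached front = 4 comparison(s) -> [8, 12, 22, 36, 39, 25]
Insert 25: 39 > 25 (shift), 36 > 25 (shift), 22 <= 25 (stop) = 3 comparison(s) -> [8, 12, 22, 25, 36, 39]
Total comparisons: 1 + 2 + 2 + 4 + 3 = 12


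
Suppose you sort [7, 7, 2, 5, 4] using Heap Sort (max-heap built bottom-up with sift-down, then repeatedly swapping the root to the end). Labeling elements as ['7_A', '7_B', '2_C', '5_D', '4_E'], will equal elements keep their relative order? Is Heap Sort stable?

Trace Heap Sort on the labeled array (the key is the number; the letter only tracks identity):
  Build max-heap: [7_A, 7_B, 2_C, 5_D, 4_E]
  Swap root 7_A to index 4, re-heapify first 4 -> [7_B, 5_D, 2_C, 4_E, 7_A]
  Swap root 7_B to index 3, re-heapify first 3 -> [5_D, 4_E, 2_C, 7_B, 7_A]
  Swap root 5_D to index 2, re-heapify first 2 -> [4_E, 2_C, 5_D, 7_B, 7_A]
  Swap root 4_E to index 1, re-heapify first 1 -> [2_C, 4_E, 5_D, 7_B, 7_A]
Final order: [2_C, 4_E, 5_D, 7_B, 7_A]
Equal keys:
  value 7: originally 7_A, 7_B; after sorting 7_B, 7_A -> order changed
Equal keys were reordered, so Heap Sort is not stable: heap construction and root-to-end swaps move elements without regard to the original order of equal keys. (One such input is enough; an unstable sort may happen to preserve order on other inputs, but it gives no guarantee.)
Answer: Not stable


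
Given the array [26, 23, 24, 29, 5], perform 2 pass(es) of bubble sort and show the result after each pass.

After pass 1: [23, 24, 26, 5, 29] (3 swaps)
After pass 2: [23, 24, 5, 26, 29] (1 swaps)
Total swaps: 4


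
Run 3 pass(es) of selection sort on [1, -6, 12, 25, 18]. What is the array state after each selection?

Pass 1: Select minimum -6 at index 1, swap -> [-6, 1, 12, 25, 18]
Pass 2: Select minimum 1 at index 1, swap -> [-6, 1, 12, 25, 18]
Pass 3: Select minimum 12 at index 2, swap -> [-6, 1, 12, 25, 18]


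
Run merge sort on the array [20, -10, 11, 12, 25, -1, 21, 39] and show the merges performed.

Divide and conquer:
  Merge [20] + [-10] -> [-10, 20]
  Merge [11] + [12] -> [11, 12]
  Merge [-10, 20] + [11, 12] -> [-10, 11, 12, 20]
  Merge [25] + [-1] -> [-1, 25]
  Merge [21] + [39] -> [21, 39]
  Merge [-1, 25] + [21, 39] -> [-1, 21, 25, 39]
  Merge [-10, 11, 12, 20] + [-1, 21, 25, 39] -> [-10, -1, 11, 12, 20, 21, 25, 39]


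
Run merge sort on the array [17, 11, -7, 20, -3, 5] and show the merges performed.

Divide and conquer:
  Merge [11] + [-7] -> [-7, 11]
  Merge [17] + [-7, 11] -> [-7, 11, 17]
  Merge [-3] + [5] -> [-3, 5]
  Merge [20] + [-3, 5] -> [-3, 5, 20]
  Merge [-7, 11, 17] + [-3, 5, 20] -> [-7, -3, 5, 11, 17, 20]


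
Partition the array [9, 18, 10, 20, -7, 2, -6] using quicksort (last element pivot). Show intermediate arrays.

Partition 1: pivot=-6 at index 1 -> [-7, -6, 10, 20, 9, 2, 18]
Partition 2: pivot=18 at index 5 -> [-7, -6, 10, 9, 2, 18, 20]
Partition 3: pivot=2 at index 2 -> [-7, -6, 2, 9, 10, 18, 20]
Partition 4: pivot=10 at index 4 -> [-7, -6, 2, 9, 10, 18, 20]


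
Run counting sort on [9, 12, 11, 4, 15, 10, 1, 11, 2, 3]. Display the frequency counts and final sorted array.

Count array: [0, 1, 1, 1, 1, 0, 0, 0, 0, 1, 1, 2, 1, 0, 0, 1]
(count[i] = number of elements equal to i)
Cumulative count: [0, 1, 2, 3, 4, 4, 4, 4, 4, 5, 6, 8, 9, 9, 9, 10]
Sorted: [1, 2, 3, 4, 9, 10, 11, 11, 12, 15]


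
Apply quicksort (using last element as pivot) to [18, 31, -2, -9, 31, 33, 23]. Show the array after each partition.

Partition 1: pivot=23 at index 3 -> [18, -2, -9, 23, 31, 33, 31]
Partition 2: pivot=-9 at index 0 -> [-9, -2, 18, 23, 31, 33, 31]
Partition 3: pivot=18 at index 2 -> [-9, -2, 18, 23, 31, 33, 31]
Partition 4: pivot=31 at index 5 -> [-9, -2, 18, 23, 31, 31, 33]


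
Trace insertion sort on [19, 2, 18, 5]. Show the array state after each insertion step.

First element 19 is already 'sorted'
Insert 2: shifted 1 elements -> [2, 19, 18, 5]
Insert 18: shifted 1 elements -> [2, 18, 19, 5]
Insert 5: shifted 2 elements -> [2, 5, 18, 19]


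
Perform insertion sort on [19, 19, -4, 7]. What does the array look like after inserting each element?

First element 19 is already 'sorted'
Insert 19: shifted 0 elements -> [19, 19, -4, 7]
Insert -4: shifted 2 elements -> [-4, 19, 19, 7]
Insert 7: shifted 2 elements -> [-4, 7, 19, 19]


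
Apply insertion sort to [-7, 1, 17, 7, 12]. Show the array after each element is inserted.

First element -7 is already 'sorted'
Insert 1: shifted 0 elements -> [-7, 1, 17, 7, 12]
Insert 17: shifted 0 elements -> [-7, 1, 17, 7, 12]
Insert 7: shifted 1 elements -> [-7, 1, 7, 17, 12]
Insert 12: shifted 1 elements -> [-7, 1, 7, 12, 17]


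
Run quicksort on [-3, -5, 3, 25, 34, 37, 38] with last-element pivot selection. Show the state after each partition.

Partition 1: pivot=38 at index 6 -> [-3, -5, 3, 25, 34, 37, 38]
Partition 2: pivot=37 at index 5 -> [-3, -5, 3, 25, 34, 37, 38]
Partition 3: pivot=34 at index 4 -> [-3, -5, 3, 25, 34, 37, 38]
Partition 4: pivot=25 at index 3 -> [-3, -5, 3, 25, 34, 37, 38]
Partition 5: pivot=3 at index 2 -> [-3, -5, 3, 25, 34, 37, 38]
Partition 6: pivot=-5 at index 0 -> [-5, -3, 3, 25, 34, 37, 38]


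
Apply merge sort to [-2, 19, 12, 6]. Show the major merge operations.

Divide and conquer:
  Merge [-2] + [19] -> [-2, 19]
  Merge [12] + [6] -> [6, 12]
  Merge [-2, 19] + [6, 12] -> [-2, 6, 12, 19]


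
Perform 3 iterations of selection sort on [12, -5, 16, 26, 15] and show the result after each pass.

Pass 1: Select minimum -5 at index 1, swap -> [-5, 12, 16, 26, 15]
Pass 2: Select minimum 12 at index 1, swap -> [-5, 12, 16, 26, 15]
Pass 3: Select minimum 15 at index 4, swap -> [-5, 12, 15, 26, 16]


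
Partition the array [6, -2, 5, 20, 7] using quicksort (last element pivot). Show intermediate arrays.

Partition 1: pivot=7 at index 3 -> [6, -2, 5, 7, 20]
Partition 2: pivot=5 at index 1 -> [-2, 5, 6, 7, 20]


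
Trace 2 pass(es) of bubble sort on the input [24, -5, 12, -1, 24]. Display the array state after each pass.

After pass 1: [-5, 12, -1, 24, 24] (3 swaps)
After pass 2: [-5, -1, 12, 24, 24] (1 swaps)
Total swaps: 4


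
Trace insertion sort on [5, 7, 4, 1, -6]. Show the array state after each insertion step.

First element 5 is already 'sorted'
Insert 7: shifted 0 elements -> [5, 7, 4, 1, -6]
Insert 4: shifted 2 elements -> [4, 5, 7, 1, -6]
Insert 1: shifted 3 elements -> [1, 4, 5, 7, -6]
Insert -6: shifted 4 elements -> [-6, 1, 4, 5, 7]


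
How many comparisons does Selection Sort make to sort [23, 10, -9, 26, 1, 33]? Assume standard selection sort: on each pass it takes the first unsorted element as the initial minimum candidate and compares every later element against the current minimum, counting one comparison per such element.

Pass 1: scan indices 1..5 for the minimum = 5 comparison(s); min is -9, place at index 0 -> [-9, 10, 23, 26, 1, 33]
Pass 2: scan indices 2..5 for the minimum = 4 comparison(s); min is 1, place at index 1 -> [-9, 1, 23, 26, 10, 33]
Pass 3: scan indices 3..5 for the minimum = 3 comparison(s); min is 10, place at index 2 -> [-9, 1, 10, 26, 23, 33]
Pass 4: scan indices 4..5 for the minimum = 2 comparison(s); min is 23, place at index 3 -> [-9, 1, 10, 23, 26, 33]
Pass 5: scan indices 5..5 for the minimum = 1 comparison(s); min is 26, place at index 4 -> [-9, 1, 10, 23, 26, 33]
Selection sort always scans the whole unsorted suffix, so the count is (n-1) + (n-2) + ... + 1 = n(n-1)/2 = 6*5/2 = 15 regardless of the input order.
Total comparisons: 5 + 4 + 3 + 2 + 1 = 15


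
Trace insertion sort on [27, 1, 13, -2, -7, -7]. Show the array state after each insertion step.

First element 27 is already 'sorted'
Insert 1: shifted 1 elements -> [1, 27, 13, -2, -7, -7]
Insert 13: shifted 1 elements -> [1, 13, 27, -2, -7, -7]
Insert -2: shifted 3 elements -> [-2, 1, 13, 27, -7, -7]
Insert -7: shifted 4 elements -> [-7, -2, 1, 13, 27, -7]
Insert -7: shifted 4 elements -> [-7, -7, -2, 1, 13, 27]


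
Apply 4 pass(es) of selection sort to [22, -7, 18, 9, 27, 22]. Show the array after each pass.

Pass 1: Select minimum -7 at index 1, swap -> [-7, 22, 18, 9, 27, 22]
Pass 2: Select minimum 9 at index 3, swap -> [-7, 9, 18, 22, 27, 22]
Pass 3: Select minimum 18 at index 2, swap -> [-7, 9, 18, 22, 27, 22]
Pass 4: Select minimum 22 at index 3, swap -> [-7, 9, 18, 22, 27, 22]


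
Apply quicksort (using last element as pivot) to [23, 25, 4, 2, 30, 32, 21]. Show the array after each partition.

Partition 1: pivot=21 at index 2 -> [4, 2, 21, 25, 30, 32, 23]
Partition 2: pivot=2 at index 0 -> [2, 4, 21, 25, 30, 32, 23]
Partition 3: pivot=23 at index 3 -> [2, 4, 21, 23, 30, 32, 25]
Partition 4: pivot=25 at index 4 -> [2, 4, 21, 23, 25, 32, 30]
Partition 5: pivot=30 at index 5 -> [2, 4, 21, 23, 25, 30, 32]


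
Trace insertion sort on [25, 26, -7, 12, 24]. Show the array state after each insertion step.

First element 25 is already 'sorted'
Insert 26: shifted 0 elements -> [25, 26, -7, 12, 24]
Insert -7: shifted 2 elements -> [-7, 25, 26, 12, 24]
Insert 12: shifted 2 elements -> [-7, 12, 25, 26, 24]
Insert 24: shifted 2 elements -> [-7, 12, 24, 25, 26]


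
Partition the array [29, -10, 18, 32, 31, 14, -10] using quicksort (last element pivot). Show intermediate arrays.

Partition 1: pivot=-10 at index 1 -> [-10, -10, 18, 32, 31, 14, 29]
Partition 2: pivot=29 at index 4 -> [-10, -10, 18, 14, 29, 32, 31]
Partition 3: pivot=14 at index 2 -> [-10, -10, 14, 18, 29, 32, 31]
Partition 4: pivot=31 at index 5 -> [-10, -10, 14, 18, 29, 31, 32]


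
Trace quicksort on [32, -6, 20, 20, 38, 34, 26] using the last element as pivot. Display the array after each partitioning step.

Partition 1: pivot=26 at index 3 -> [-6, 20, 20, 26, 38, 34, 32]
Partition 2: pivot=20 at index 2 -> [-6, 20, 20, 26, 38, 34, 32]
Partition 3: pivot=20 at index 1 -> [-6, 20, 20, 26, 38, 34, 32]
Partition 4: pivot=32 at index 4 -> [-6, 20, 20, 26, 32, 34, 38]
Partition 5: pivot=38 at index 6 -> [-6, 20, 20, 26, 32, 34, 38]


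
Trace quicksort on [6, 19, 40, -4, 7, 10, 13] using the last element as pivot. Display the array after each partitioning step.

Partition 1: pivot=13 at index 4 -> [6, -4, 7, 10, 13, 19, 40]
Partition 2: pivot=10 at index 3 -> [6, -4, 7, 10, 13, 19, 40]
Partition 3: pivot=7 at index 2 -> [6, -4, 7, 10, 13, 19, 40]
Partition 4: pivot=-4 at index 0 -> [-4, 6, 7, 10, 13, 19, 40]
Partition 5: pivot=40 at index 6 -> [-4, 6, 7, 10, 13, 19, 40]


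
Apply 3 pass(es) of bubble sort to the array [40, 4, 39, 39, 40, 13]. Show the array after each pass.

After pass 1: [4, 39, 39, 40, 13, 40] (4 swaps)
After pass 2: [4, 39, 39, 13, 40, 40] (1 swaps)
After pass 3: [4, 39, 13, 39, 40, 40] (1 swaps)
Total swaps: 6


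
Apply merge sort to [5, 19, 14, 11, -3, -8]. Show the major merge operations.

Divide and conquer:
  Merge [19] + [14] -> [14, 19]
  Merge [5] + [14, 19] -> [5, 14, 19]
  Merge [-3] + [-8] -> [-8, -3]
  Merge [11] + [-8, -3] -> [-8, -3, 11]
  Merge [5, 14, 19] + [-8, -3, 11] -> [-8, -3, 5, 11, 14, 19]


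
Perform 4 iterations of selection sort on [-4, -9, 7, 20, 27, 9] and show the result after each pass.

Pass 1: Select minimum -9 at index 1, swap -> [-9, -4, 7, 20, 27, 9]
Pass 2: Select minimum -4 at index 1, swap -> [-9, -4, 7, 20, 27, 9]
Pass 3: Select minimum 7 at index 2, swap -> [-9, -4, 7, 20, 27, 9]
Pass 4: Select minimum 9 at index 5, swap -> [-9, -4, 7, 9, 27, 20]


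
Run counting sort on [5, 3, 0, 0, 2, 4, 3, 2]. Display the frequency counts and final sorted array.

Count array: [2, 0, 2, 2, 1, 1]
(count[i] = number of elements equal to i)
Cumulative count: [2, 2, 4, 6, 7, 8]
Sorted: [0, 0, 2, 2, 3, 3, 4, 5]


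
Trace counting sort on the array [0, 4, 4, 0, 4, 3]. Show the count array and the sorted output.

Count array: [2, 0, 0, 1, 3]
(count[i] = number of elements equal to i)
Cumulative count: [2, 2, 2, 3, 6]
Sorted: [0, 0, 3, 4, 4, 4]


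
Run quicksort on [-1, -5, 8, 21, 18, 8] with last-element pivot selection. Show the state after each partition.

Partition 1: pivot=8 at index 3 -> [-1, -5, 8, 8, 18, 21]
Partition 2: pivot=8 at index 2 -> [-1, -5, 8, 8, 18, 21]
Partition 3: pivot=-5 at index 0 -> [-5, -1, 8, 8, 18, 21]
Partition 4: pivot=21 at index 5 -> [-5, -1, 8, 8, 18, 21]


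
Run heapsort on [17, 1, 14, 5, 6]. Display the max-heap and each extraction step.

Build heap: [17, 6, 14, 5, 1]
Extract 17: [14, 6, 1, 5, 17]
Extract 14: [6, 5, 1, 14, 17]
Extract 6: [5, 1, 6, 14, 17]
Extract 5: [1, 5, 6, 14, 17]


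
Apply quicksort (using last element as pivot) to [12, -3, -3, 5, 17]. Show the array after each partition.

Partition 1: pivot=17 at index 4 -> [12, -3, -3, 5, 17]
Partition 2: pivot=5 at index 2 -> [-3, -3, 5, 12, 17]
Partition 3: pivot=-3 at index 1 -> [-3, -3, 5, 12, 17]


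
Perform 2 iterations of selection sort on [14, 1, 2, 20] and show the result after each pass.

Pass 1: Select minimum 1 at index 1, swap -> [1, 14, 2, 20]
Pass 2: Select minimum 2 at index 2, swap -> [1, 2, 14, 20]


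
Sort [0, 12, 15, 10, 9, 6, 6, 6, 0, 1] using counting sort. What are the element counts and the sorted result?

Count array: [2, 1, 0, 0, 0, 0, 3, 0, 0, 1, 1, 0, 1, 0, 0, 1]
(count[i] = number of elements equal to i)
Cumulative count: [2, 3, 3, 3, 3, 3, 6, 6, 6, 7, 8, 8, 9, 9, 9, 10]
Sorted: [0, 0, 1, 6, 6, 6, 9, 10, 12, 15]


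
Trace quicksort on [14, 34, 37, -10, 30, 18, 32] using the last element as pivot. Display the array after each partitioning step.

Partition 1: pivot=32 at index 4 -> [14, -10, 30, 18, 32, 34, 37]
Partition 2: pivot=18 at index 2 -> [14, -10, 18, 30, 32, 34, 37]
Partition 3: pivot=-10 at index 0 -> [-10, 14, 18, 30, 32, 34, 37]
Partition 4: pivot=37 at index 6 -> [-10, 14, 18, 30, 32, 34, 37]


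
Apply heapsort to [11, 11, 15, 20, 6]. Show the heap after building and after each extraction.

Build heap: [20, 11, 15, 11, 6]
Extract 20: [15, 11, 6, 11, 20]
Extract 15: [11, 11, 6, 15, 20]
Extract 11: [11, 6, 11, 15, 20]
Extract 11: [6, 11, 11, 15, 20]


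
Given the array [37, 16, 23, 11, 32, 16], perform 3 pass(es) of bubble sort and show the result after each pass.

After pass 1: [16, 23, 11, 32, 16, 37] (5 swaps)
After pass 2: [16, 11, 23, 16, 32, 37] (2 swaps)
After pass 3: [11, 16, 16, 23, 32, 37] (2 swaps)
Total swaps: 9


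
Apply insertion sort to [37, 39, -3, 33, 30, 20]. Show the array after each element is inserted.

First element 37 is already 'sorted'
Insert 39: shifted 0 elements -> [37, 39, -3, 33, 30, 20]
Insert -3: shifted 2 elements -> [-3, 37, 39, 33, 30, 20]
Insert 33: shifted 2 elements -> [-3, 33, 37, 39, 30, 20]
Insert 30: shifted 3 elements -> [-3, 30, 33, 37, 39, 20]
Insert 20: shifted 4 elements -> [-3, 20, 30, 33, 37, 39]


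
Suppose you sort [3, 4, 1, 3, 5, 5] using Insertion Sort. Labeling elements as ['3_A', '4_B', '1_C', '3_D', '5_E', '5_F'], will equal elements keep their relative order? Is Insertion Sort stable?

Trace Insertion Sort on the labeled array (the key is the number; the letter only tracks identity):
  Insert 4_B at index 1: [3_A, 4_B, 1_C, 3_D, 5_E, 5_F]
  Insert 1_C at index 0: [1_C, 3_A, 4_B, 3_D, 5_E, 5_F]
  Insert 3_D at index 2: [1_C, 3_A, 3_D, 4_B, 5_E, 5_F]
  Insert 5_E at index 4: [1_C, 3_A, 3_D, 4_B, 5_E, 5_F]
  Insert 5_F at index 5: [1_C, 3_A, 3_D, 4_B, 5_E, 5_F]
Final order: [1_C, 3_A, 3_D, 4_B, 5_E, 5_F]
Equal keys:
  value 3: originally 3_A, 3_D; after sorting 3_A, 3_D -> order preserved
  value 5: originally 5_E, 5_F; after sorting 5_E, 5_F -> order preserved
All equal keys kept their original relative order. Insertion Sort is stable: elements are shifted only while they are strictly greater than the key, so a key is inserted after any equal elements already placed.
Answer: Stable


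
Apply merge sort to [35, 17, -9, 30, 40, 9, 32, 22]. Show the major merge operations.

Divide and conquer:
  Merge [35] + [17] -> [17, 35]
  Merge [-9] + [30] -> [-9, 30]
  Merge [17, 35] + [-9, 30] -> [-9, 17, 30, 35]
  Merge [40] + [9] -> [9, 40]
  Merge [32] + [22] -> [22, 32]
  Merge [9, 40] + [22, 32] -> [9, 22, 32, 40]
  Merge [-9, 17, 30, 35] + [9, 22, 32, 40] -> [-9, 9, 17, 22, 30, 32, 35, 40]


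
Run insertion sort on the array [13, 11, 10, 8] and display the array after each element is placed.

First element 13 is already 'sorted'
Insert 11: shifted 1 elements -> [11, 13, 10, 8]
Insert 10: shifted 2 elements -> [10, 11, 13, 8]
Insert 8: shifted 3 elements -> [8, 10, 11, 13]


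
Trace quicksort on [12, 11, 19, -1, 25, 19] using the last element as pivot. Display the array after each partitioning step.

Partition 1: pivot=19 at index 4 -> [12, 11, 19, -1, 19, 25]
Partition 2: pivot=-1 at index 0 -> [-1, 11, 19, 12, 19, 25]
Partition 3: pivot=12 at index 2 -> [-1, 11, 12, 19, 19, 25]


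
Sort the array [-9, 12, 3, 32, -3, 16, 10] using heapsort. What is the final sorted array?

Build heap: [32, 12, 16, -9, -3, 3, 10]
Extract 32: [16, 12, 10, -9, -3, 3, 32]
Extract 16: [12, 3, 10, -9, -3, 16, 32]
Extract 12: [10, 3, -3, -9, 12, 16, 32]
Extract 10: [3, -9, -3, 10, 12, 16, 32]
Extract 3: [-3, -9, 3, 10, 12, 16, 32]
Extract -3: [-9, -3, 3, 10, 12, 16, 32]


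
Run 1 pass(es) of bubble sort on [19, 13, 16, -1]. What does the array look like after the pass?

After pass 1: [13, 16, -1, 19] (3 swaps)
Total swaps: 3


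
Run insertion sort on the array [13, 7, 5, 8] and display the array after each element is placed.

First element 13 is already 'sorted'
Insert 7: shifted 1 elements -> [7, 13, 5, 8]
Insert 5: shifted 2 elements -> [5, 7, 13, 8]
Insert 8: shifted 1 elements -> [5, 7, 8, 13]


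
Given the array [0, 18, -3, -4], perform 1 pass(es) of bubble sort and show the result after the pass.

After pass 1: [0, -3, -4, 18] (2 swaps)
Total swaps: 2


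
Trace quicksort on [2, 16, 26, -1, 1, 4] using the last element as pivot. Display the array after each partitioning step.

Partition 1: pivot=4 at index 3 -> [2, -1, 1, 4, 26, 16]
Partition 2: pivot=1 at index 1 -> [-1, 1, 2, 4, 26, 16]
Partition 3: pivot=16 at index 4 -> [-1, 1, 2, 4, 16, 26]


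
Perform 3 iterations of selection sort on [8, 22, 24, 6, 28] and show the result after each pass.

Pass 1: Select minimum 6 at index 3, swap -> [6, 22, 24, 8, 28]
Pass 2: Select minimum 8 at index 3, swap -> [6, 8, 24, 22, 28]
Pass 3: Select minimum 22 at index 3, swap -> [6, 8, 22, 24, 28]


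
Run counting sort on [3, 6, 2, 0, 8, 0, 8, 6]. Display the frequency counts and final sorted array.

Count array: [2, 0, 1, 1, 0, 0, 2, 0, 2]
(count[i] = number of elements equal to i)
Cumulative count: [2, 2, 3, 4, 4, 4, 6, 6, 8]
Sorted: [0, 0, 2, 3, 6, 6, 8, 8]


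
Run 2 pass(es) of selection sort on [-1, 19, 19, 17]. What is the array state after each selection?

Pass 1: Select minimum -1 at index 0, swap -> [-1, 19, 19, 17]
Pass 2: Select minimum 17 at index 3, swap -> [-1, 17, 19, 19]


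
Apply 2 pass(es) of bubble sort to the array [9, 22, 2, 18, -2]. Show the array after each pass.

After pass 1: [9, 2, 18, -2, 22] (3 swaps)
After pass 2: [2, 9, -2, 18, 22] (2 swaps)
Total swaps: 5


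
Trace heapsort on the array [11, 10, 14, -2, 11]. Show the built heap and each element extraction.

Build heap: [14, 11, 11, -2, 10]
Extract 14: [11, 10, 11, -2, 14]
Extract 11: [11, 10, -2, 11, 14]
Extract 11: [10, -2, 11, 11, 14]
Extract 10: [-2, 10, 11, 11, 14]


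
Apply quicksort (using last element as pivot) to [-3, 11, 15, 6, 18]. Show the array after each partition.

Partition 1: pivot=18 at index 4 -> [-3, 11, 15, 6, 18]
Partition 2: pivot=6 at index 1 -> [-3, 6, 15, 11, 18]
Partition 3: pivot=11 at index 2 -> [-3, 6, 11, 15, 18]


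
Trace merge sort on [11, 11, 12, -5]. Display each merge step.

Divide and conquer:
  Merge [11] + [11] -> [11, 11]
  Merge [12] + [-5] -> [-5, 12]
  Merge [11, 11] + [-5, 12] -> [-5, 11, 11, 12]


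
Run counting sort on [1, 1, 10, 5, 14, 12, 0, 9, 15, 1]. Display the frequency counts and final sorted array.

Count array: [1, 3, 0, 0, 0, 1, 0, 0, 0, 1, 1, 0, 1, 0, 1, 1]
(count[i] = number of elements equal to i)
Cumulative count: [1, 4, 4, 4, 4, 5, 5, 5, 5, 6, 7, 7, 8, 8, 9, 10]
Sorted: [0, 1, 1, 1, 5, 9, 10, 12, 14, 15]


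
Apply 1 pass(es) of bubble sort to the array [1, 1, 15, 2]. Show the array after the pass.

After pass 1: [1, 1, 2, 15] (1 swaps)
Total swaps: 1


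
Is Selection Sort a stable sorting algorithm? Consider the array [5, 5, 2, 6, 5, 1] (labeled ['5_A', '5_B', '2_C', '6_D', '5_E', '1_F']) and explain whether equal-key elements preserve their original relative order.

Trace Selection Sort on the labeled array (the key is the number; the letter only tracks identity):
  Pass 1: minimum of unsorted part is 1_F at index 5; swap it with 5_A at index 0 -> [1_F, 5_B, 2_C, 6_D, 5_E, 5_A]
  Pass 2: minimum of unsorted part is 2_C at index 2; swap it with 5_B at index 1 -> [1_F, 2_C, 5_B, 6_D, 5_E, 5_A]
  Pass 3: minimum 5_B is already at index 2; no swap -> [1_F, 2_C, 5_B, 6_D, 5_E, 5_A]
  Pass 4: minimum of unsorted part is 5_E at index 4; swap it with 6_D at index 3 -> [1_F, 2_C, 5_B, 5_E, 6_D, 5_A]
  Pass 5: minimum of unsorted part is 5_A at index 5; swap it with 6_D at index 4 -> [1_F, 2_C, 5_B, 5_E, 5_A, 6_D]
Final order: [1_F, 2_C, 5_B, 5_E, 5_A, 6_D]
Equal keys:
  value 5: originally 5_A, 5_B, 5_E; after sorting 5_B, 5_E, 5_A -> order changed
Equal keys were reordered, so Selection Sort is not stable: the long-range swap that moves the minimum into place can carry an element past an equal key. (One such input is enough; an unstable sort may happen to preserve order on other inputs, but it gives no guarantee.)
Answer: Not stable


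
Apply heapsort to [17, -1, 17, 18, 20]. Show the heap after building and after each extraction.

Build heap: [20, 18, 17, 17, -1]
Extract 20: [18, 17, 17, -1, 20]
Extract 18: [17, -1, 17, 18, 20]
Extract 17: [17, -1, 17, 18, 20]
Extract 17: [-1, 17, 17, 18, 20]


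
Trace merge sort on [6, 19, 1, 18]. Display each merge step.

Divide and conquer:
  Merge [6] + [19] -> [6, 19]
  Merge [1] + [18] -> [1, 18]
  Merge [6, 19] + [1, 18] -> [1, 6, 18, 19]


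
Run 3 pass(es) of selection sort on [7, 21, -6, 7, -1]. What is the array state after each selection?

Pass 1: Select minimum -6 at index 2, swap -> [-6, 21, 7, 7, -1]
Pass 2: Select minimum -1 at index 4, swap -> [-6, -1, 7, 7, 21]
Pass 3: Select minimum 7 at index 2, swap -> [-6, -1, 7, 7, 21]


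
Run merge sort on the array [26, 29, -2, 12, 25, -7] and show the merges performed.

Divide and conquer:
  Merge [29] + [-2] -> [-2, 29]
  Merge [26] + [-2, 29] -> [-2, 26, 29]
  Merge [25] + [-7] -> [-7, 25]
  Merge [12] + [-7, 25] -> [-7, 12, 25]
  Merge [-2, 26, 29] + [-7, 12, 25] -> [-7, -2, 12, 25, 26, 29]


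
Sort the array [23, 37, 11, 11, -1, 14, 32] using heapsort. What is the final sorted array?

Build heap: [37, 23, 32, 11, -1, 14, 11]
Extract 37: [32, 23, 14, 11, -1, 11, 37]
Extract 32: [23, 11, 14, 11, -1, 32, 37]
Extract 23: [14, 11, -1, 11, 23, 32, 37]
Extract 14: [11, 11, -1, 14, 23, 32, 37]
Extract 11: [11, -1, 11, 14, 23, 32, 37]
Extract 11: [-1, 11, 11, 14, 23, 32, 37]


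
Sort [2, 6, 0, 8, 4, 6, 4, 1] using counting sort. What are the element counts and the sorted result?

Count array: [1, 1, 1, 0, 2, 0, 2, 0, 1]
(count[i] = number of elements equal to i)
Cumulative count: [1, 2, 3, 3, 5, 5, 7, 7, 8]
Sorted: [0, 1, 2, 4, 4, 6, 6, 8]


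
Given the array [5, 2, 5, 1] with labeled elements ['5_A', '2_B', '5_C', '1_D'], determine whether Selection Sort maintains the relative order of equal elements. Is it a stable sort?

Trace Selection Sort on the labeled array (the key is the number; the letter only tracks identity):
  Pass 1: minimum of unsorted part is 1_D at index 3; swap it with 5_A at index 0 -> [1_D, 2_B, 5_C, 5_A]
  Pass 2: minimum 2_B is already at index 1; no swap -> [1_D, 2_B, 5_C, 5_A]
  Pass 3: minimum 5_C is already at index 2; no swap -> [1_D, 2_B, 5_C, 5_A]
Final order: [1_D, 2_B, 5_C, 5_A]
Equal keys:
  value 5: originally 5_A, 5_C; after sorting 5_C, 5_A -> order changed
Equal keys were reordered, so Selection Sort is not stable: the long-range swap that moves the minimum into place can carry an element past an equal key. (One such input is enough; an unstable sort may happen to preserve order on other inputs, but it gives no guarantee.)
Answer: Not stable


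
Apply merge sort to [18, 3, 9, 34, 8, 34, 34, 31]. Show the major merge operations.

Divide and conquer:
  Merge [18] + [3] -> [3, 18]
  Merge [9] + [34] -> [9, 34]
  Merge [3, 18] + [9, 34] -> [3, 9, 18, 34]
  Merge [8] + [34] -> [8, 34]
  Merge [34] + [31] -> [31, 34]
  Merge [8, 34] + [31, 34] -> [8, 31, 34, 34]
  Merge [3, 9, 18, 34] + [8, 31, 34, 34] -> [3, 8, 9, 18, 31, 34, 34, 34]


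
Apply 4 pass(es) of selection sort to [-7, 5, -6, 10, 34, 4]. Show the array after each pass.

Pass 1: Select minimum -7 at index 0, swap -> [-7, 5, -6, 10, 34, 4]
Pass 2: Select minimum -6 at index 2, swap -> [-7, -6, 5, 10, 34, 4]
Pass 3: Select minimum 4 at index 5, swap -> [-7, -6, 4, 10, 34, 5]
Pass 4: Select minimum 5 at index 5, swap -> [-7, -6, 4, 5, 34, 10]


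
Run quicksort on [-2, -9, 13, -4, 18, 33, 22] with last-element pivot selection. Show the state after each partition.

Partition 1: pivot=22 at index 5 -> [-2, -9, 13, -4, 18, 22, 33]
Partition 2: pivot=18 at index 4 -> [-2, -9, 13, -4, 18, 22, 33]
Partition 3: pivot=-4 at index 1 -> [-9, -4, 13, -2, 18, 22, 33]
Partition 4: pivot=-2 at index 2 -> [-9, -4, -2, 13, 18, 22, 33]


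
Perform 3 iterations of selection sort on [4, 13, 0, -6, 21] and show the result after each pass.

Pass 1: Select minimum -6 at index 3, swap -> [-6, 13, 0, 4, 21]
Pass 2: Select minimum 0 at index 2, swap -> [-6, 0, 13, 4, 21]
Pass 3: Select minimum 4 at index 3, swap -> [-6, 0, 4, 13, 21]


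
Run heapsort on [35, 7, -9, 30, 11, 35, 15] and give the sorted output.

Build heap: [35, 30, 35, 7, 11, -9, 15]
Extract 35: [35, 30, 15, 7, 11, -9, 35]
Extract 35: [30, 11, 15, 7, -9, 35, 35]
Extract 30: [15, 11, -9, 7, 30, 35, 35]
Extract 15: [11, 7, -9, 15, 30, 35, 35]
Extract 11: [7, -9, 11, 15, 30, 35, 35]
Extract 7: [-9, 7, 11, 15, 30, 35, 35]


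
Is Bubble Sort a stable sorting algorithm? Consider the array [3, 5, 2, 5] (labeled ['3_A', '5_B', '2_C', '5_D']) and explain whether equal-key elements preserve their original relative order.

Trace Bubble Sort on the labeled array (the key is the number; the letter only tracks identity):
  After pass 1: [3_A, 2_C, 5_B, 5_D]
  After pass 2: [2_C, 3_A, 5_B, 5_D]
  After pass 3: [2_C, 3_A, 5_B, 5_D] (no swaps, done)
Final order: [2_C, 3_A, 5_B, 5_D]
Equal keys:
  value 5: originally 5_B, 5_D; after sorting 5_B, 5_D -> order preserved
All equal keys kept their original relative order. Bubble Sort is stable: it only swaps adjacent elements when the left one is strictly greater, so equal keys never move past each other.
Answer: Stable


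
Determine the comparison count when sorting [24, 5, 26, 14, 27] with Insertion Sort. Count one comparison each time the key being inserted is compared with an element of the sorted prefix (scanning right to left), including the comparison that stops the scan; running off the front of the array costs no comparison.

Insert 5: 24 > 5 (shift), reached front = 1 comparison(s) -> [5, 24, 26, 14, 27]
Insert 26: 24 <= 26 (stop) = 1 comparison(s) -> [5, 24, 26, 14, 27]
Insert 14: 26 > 14 (shift), 24 > 14 (shift), 5 <= 14 (stop) = 3 comparison(s) -> [5, 14, 24, 26, 27]
Insert 27: 26 <= 27 (stop) = 1 comparison(s) -> [5, 14, 24, 26, 27]
Total comparisons: 1 + 1 + 3 + 1 = 6


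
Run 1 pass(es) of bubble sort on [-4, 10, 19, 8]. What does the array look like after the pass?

After pass 1: [-4, 10, 8, 19] (1 swaps)
Total swaps: 1


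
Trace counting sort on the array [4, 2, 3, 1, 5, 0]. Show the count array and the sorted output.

Count array: [1, 1, 1, 1, 1, 1]
(count[i] = number of elements equal to i)
Cumulative count: [1, 2, 3, 4, 5, 6]
Sorted: [0, 1, 2, 3, 4, 5]


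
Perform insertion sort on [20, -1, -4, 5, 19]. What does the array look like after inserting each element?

First element 20 is already 'sorted'
Insert -1: shifted 1 elements -> [-1, 20, -4, 5, 19]
Insert -4: shifted 2 elements -> [-4, -1, 20, 5, 19]
Insert 5: shifted 1 elements -> [-4, -1, 5, 20, 19]
Insert 19: shifted 1 elements -> [-4, -1, 5, 19, 20]


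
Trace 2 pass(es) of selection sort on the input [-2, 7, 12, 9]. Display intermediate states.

Pass 1: Select minimum -2 at index 0, swap -> [-2, 7, 12, 9]
Pass 2: Select minimum 7 at index 1, swap -> [-2, 7, 12, 9]


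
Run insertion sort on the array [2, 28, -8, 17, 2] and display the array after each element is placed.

First element 2 is already 'sorted'
Insert 28: shifted 0 elements -> [2, 28, -8, 17, 2]
Insert -8: shifted 2 elements -> [-8, 2, 28, 17, 2]
Insert 17: shifted 1 elements -> [-8, 2, 17, 28, 2]
Insert 2: shifted 2 elements -> [-8, 2, 2, 17, 28]


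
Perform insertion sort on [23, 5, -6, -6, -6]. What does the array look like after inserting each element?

First element 23 is already 'sorted'
Insert 5: shifted 1 elements -> [5, 23, -6, -6, -6]
Insert -6: shifted 2 elements -> [-6, 5, 23, -6, -6]
Insert -6: shifted 2 elements -> [-6, -6, 5, 23, -6]
Insert -6: shifted 2 elements -> [-6, -6, -6, 5, 23]


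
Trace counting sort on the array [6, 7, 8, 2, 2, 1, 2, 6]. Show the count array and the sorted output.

Count array: [0, 1, 3, 0, 0, 0, 2, 1, 1]
(count[i] = number of elements equal to i)
Cumulative count: [0, 1, 4, 4, 4, 4, 6, 7, 8]
Sorted: [1, 2, 2, 2, 6, 6, 7, 8]
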